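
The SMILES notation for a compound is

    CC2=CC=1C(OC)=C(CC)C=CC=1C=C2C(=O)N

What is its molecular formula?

C15H17NO2

Walk through each heavy atom and fill implicit hydrogens from standard valence (C 4, N 3, O 2, S 2, halogen 1):
  atom 1: C, bond orders sum to 1 (valence 4) → 3 H
  atom 2: C, bond orders sum to 4 (valence 4) → 0 H
  atom 3: C, bond orders sum to 3 (valence 4) → 1 H
  atom 4: C, bond orders sum to 4 (valence 4) → 0 H
  atom 5: C, bond orders sum to 4 (valence 4) → 0 H
  atom 6: O, bond orders sum to 2 (valence 2) → 0 H
  atom 7: C, bond orders sum to 1 (valence 4) → 3 H
  atom 8: C, bond orders sum to 4 (valence 4) → 0 H
  atom 9: C, bond orders sum to 2 (valence 4) → 2 H
  atom 10: C, bond orders sum to 1 (valence 4) → 3 H
  atom 11: C, bond orders sum to 3 (valence 4) → 1 H
  atom 12: C, bond orders sum to 3 (valence 4) → 1 H
  atom 13: C, bond orders sum to 4 (valence 4) → 0 H
  atom 14: C, bond orders sum to 3 (valence 4) → 1 H
  atom 15: C, bond orders sum to 4 (valence 4) → 0 H
  atom 16: C, bond orders sum to 4 (valence 4) → 0 H
  atom 17: O, bond orders sum to 2 (valence 2) → 0 H
  atom 18: N, bond orders sum to 1 (valence 3) → 2 H
Totals → C:15, H:17, N:1, O:2.
In Hill order: C15H17NO2.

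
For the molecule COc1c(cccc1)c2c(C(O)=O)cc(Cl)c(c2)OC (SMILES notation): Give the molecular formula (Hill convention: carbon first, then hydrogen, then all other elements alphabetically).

C15H13ClO4

Walk through each heavy atom and fill implicit hydrogens from standard valence (C 4, N 3, O 2, S 2, halogen 1); for lowercase aromatic atoms, an aromatic c carries 1 H when it has two neighbours and 0 H with three, and aromatic n carries 0 H:
  atom 1: C, bond orders sum to 1 (valence 4) → 3 H
  atom 2: O, bond orders sum to 2 (valence 2) → 0 H
  atom 3: aromatic c, 3 neighbours → 0 H
  atom 4: aromatic c, 3 neighbours → 0 H
  atom 5: aromatic c, 2 neighbours → 1 H
  atom 6: aromatic c, 2 neighbours → 1 H
  atom 7: aromatic c, 2 neighbours → 1 H
  atom 8: aromatic c, 2 neighbours → 1 H
  atom 9: aromatic c, 3 neighbours → 0 H
  atom 10: aromatic c, 3 neighbours → 0 H
  atom 11: C, bond orders sum to 4 (valence 4) → 0 H
  atom 12: O, bond orders sum to 1 (valence 2) → 1 H
  atom 13: O, bond orders sum to 2 (valence 2) → 0 H
  atom 14: aromatic c, 2 neighbours → 1 H
  atom 15: aromatic c, 3 neighbours → 0 H
  atom 16: Cl (halogen, monovalent) → 0 H
  atom 17: aromatic c, 3 neighbours → 0 H
  atom 18: aromatic c, 2 neighbours → 1 H
  atom 19: O, bond orders sum to 2 (valence 2) → 0 H
  atom 20: C, bond orders sum to 1 (valence 4) → 3 H
Totals → C:15, H:13, Cl:1, O:4.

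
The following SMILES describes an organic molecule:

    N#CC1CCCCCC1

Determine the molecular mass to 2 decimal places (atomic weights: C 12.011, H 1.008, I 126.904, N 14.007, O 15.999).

123.20 g/mol

First, the molecular formula is C8H13N (counting implicit H from valence).
  C: 8 × 12.011 = 96.088
  H: 13 × 1.008 = 13.104
  N: 1 × 14.007 = 14.007
Sum: 8×12.011 + 13×1.008 + 1×14.007 = 123.199 → 123.20 g/mol.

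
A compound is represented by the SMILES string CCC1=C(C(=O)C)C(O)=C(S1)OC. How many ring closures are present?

1

In SMILES, each pair of matching ring-closure digits denotes one ring-closing bond; the number of such bonds equals the number of independent rings.
Ring-closure bonds here: 1.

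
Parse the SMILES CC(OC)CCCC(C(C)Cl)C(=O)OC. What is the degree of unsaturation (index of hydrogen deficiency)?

Molecular formula: C11H21ClO3.
DoU = (2C + 2 + N − H − X) / 2, where X is the halogen count and O/S are ignored.
    = (2·11 + 2 + 0 − 21 − 1) / 2 = 2 / 2 = 1.

1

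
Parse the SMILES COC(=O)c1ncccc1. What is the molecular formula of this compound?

Walk through each heavy atom and fill implicit hydrogens from standard valence (C 4, N 3, O 2, S 2, halogen 1); for lowercase aromatic atoms, an aromatic c carries 1 H when it has two neighbours and 0 H with three, and aromatic n carries 0 H:
  atom 1: C, bond orders sum to 1 (valence 4) → 3 H
  atom 2: O, bond orders sum to 2 (valence 2) → 0 H
  atom 3: C, bond orders sum to 4 (valence 4) → 0 H
  atom 4: O, bond orders sum to 2 (valence 2) → 0 H
  atom 5: aromatic c, 3 neighbours → 0 H
  atom 6: aromatic n, 2 neighbours → 0 H
  atom 7: aromatic c, 2 neighbours → 1 H
  atom 8: aromatic c, 2 neighbours → 1 H
  atom 9: aromatic c, 2 neighbours → 1 H
  atom 10: aromatic c, 2 neighbours → 1 H
Totals → C:7, H:7, N:1, O:2.
In Hill order: C7H7NO2.

C7H7NO2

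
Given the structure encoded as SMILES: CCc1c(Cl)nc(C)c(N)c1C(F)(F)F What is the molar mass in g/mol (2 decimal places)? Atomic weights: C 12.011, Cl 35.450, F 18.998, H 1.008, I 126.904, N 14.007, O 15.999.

238.64 g/mol

First, the molecular formula is C9H10ClF3N2 (counting implicit H from valence).
  C: 9 × 12.011 = 108.099
  Cl: 1 × 35.450 = 35.450
  F: 3 × 18.998 = 56.994
  H: 10 × 1.008 = 10.080
  N: 2 × 14.007 = 28.014
Sum: 9×12.011 + 1×35.450 + 3×18.998 + 10×1.008 + 2×14.007 = 238.637 → 238.64 g/mol.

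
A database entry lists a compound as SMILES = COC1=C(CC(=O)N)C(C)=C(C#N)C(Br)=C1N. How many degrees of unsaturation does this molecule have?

Molecular formula: C11H12BrN3O2.
DoU = (2C + 2 + N − H − X) / 2, where X is the halogen count and O/S are ignored.
    = (2·11 + 2 + 3 − 12 − 1) / 2 = 14 / 2 = 7.

7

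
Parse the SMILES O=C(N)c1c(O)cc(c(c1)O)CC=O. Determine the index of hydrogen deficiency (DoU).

6

Molecular formula: C9H9NO4.
DoU = (2C + 2 + N − H − X) / 2, where X is the halogen count and O/S are ignored.
    = (2·9 + 2 + 1 − 9 − 0) / 2 = 12 / 2 = 6.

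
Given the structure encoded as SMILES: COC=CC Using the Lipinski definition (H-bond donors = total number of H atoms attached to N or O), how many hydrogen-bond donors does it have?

Donors: find every N or O and count the H atoms it carries.
  atom 2 (O): bond orders sum to 2 → 0 H
Lipinski HBD = 0.

0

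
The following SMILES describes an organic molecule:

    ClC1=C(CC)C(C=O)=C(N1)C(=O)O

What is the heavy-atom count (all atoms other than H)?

Every atom symbol written in the SMILES (organic subset) is one heavy atom; implicit H are not written.
Heavy atoms by element → C:8, Cl:1, N:1, O:3.
Total: 13.

13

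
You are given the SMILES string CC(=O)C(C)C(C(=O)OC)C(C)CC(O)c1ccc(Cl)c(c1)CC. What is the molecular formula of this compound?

C19H27ClO4

Walk through each heavy atom and fill implicit hydrogens from standard valence (C 4, N 3, O 2, S 2, halogen 1); for lowercase aromatic atoms, an aromatic c carries 1 H when it has two neighbours and 0 H with three, and aromatic n carries 0 H:
  atom 1: C, bond orders sum to 1 (valence 4) → 3 H
  atom 2: C, bond orders sum to 4 (valence 4) → 0 H
  atom 3: O, bond orders sum to 2 (valence 2) → 0 H
  atom 4: C, bond orders sum to 3 (valence 4) → 1 H
  atom 5: C, bond orders sum to 1 (valence 4) → 3 H
  atom 6: C, bond orders sum to 3 (valence 4) → 1 H
  atom 7: C, bond orders sum to 4 (valence 4) → 0 H
  atom 8: O, bond orders sum to 2 (valence 2) → 0 H
  atom 9: O, bond orders sum to 2 (valence 2) → 0 H
  atom 10: C, bond orders sum to 1 (valence 4) → 3 H
  atom 11: C, bond orders sum to 3 (valence 4) → 1 H
  atom 12: C, bond orders sum to 1 (valence 4) → 3 H
  atom 13: C, bond orders sum to 2 (valence 4) → 2 H
  atom 14: C, bond orders sum to 3 (valence 4) → 1 H
  atom 15: O, bond orders sum to 1 (valence 2) → 1 H
  atom 16: aromatic c, 3 neighbours → 0 H
  atom 17: aromatic c, 2 neighbours → 1 H
  atom 18: aromatic c, 2 neighbours → 1 H
  atom 19: aromatic c, 3 neighbours → 0 H
  atom 20: Cl (halogen, monovalent) → 0 H
  atom 21: aromatic c, 3 neighbours → 0 H
  atom 22: aromatic c, 2 neighbours → 1 H
  atom 23: C, bond orders sum to 2 (valence 4) → 2 H
  atom 24: C, bond orders sum to 1 (valence 4) → 3 H
Totals → C:19, H:27, Cl:1, O:4.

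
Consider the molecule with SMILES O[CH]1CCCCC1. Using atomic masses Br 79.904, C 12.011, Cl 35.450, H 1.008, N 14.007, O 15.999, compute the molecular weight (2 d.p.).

First, the molecular formula is C6H12O (counting implicit H from valence).
  C: 6 × 12.011 = 72.066
  H: 12 × 1.008 = 12.096
  O: 1 × 15.999 = 15.999
Sum: 6×12.011 + 12×1.008 + 1×15.999 = 100.161 → 100.16 g/mol.

100.16 g/mol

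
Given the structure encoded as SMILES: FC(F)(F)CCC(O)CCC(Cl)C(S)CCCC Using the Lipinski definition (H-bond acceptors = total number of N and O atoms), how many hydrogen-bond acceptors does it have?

N atoms: 0; O atoms: 1.
Lipinski HBA = 0 + 1 = 1.

1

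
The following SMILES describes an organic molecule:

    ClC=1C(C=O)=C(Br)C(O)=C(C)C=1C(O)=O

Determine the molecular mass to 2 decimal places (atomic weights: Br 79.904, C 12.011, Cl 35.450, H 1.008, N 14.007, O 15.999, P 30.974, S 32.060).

293.50 g/mol

First, the molecular formula is C9H6BrClO4 (counting implicit H from valence).
  Br: 1 × 79.904 = 79.904
  C: 9 × 12.011 = 108.099
  Cl: 1 × 35.450 = 35.450
  H: 6 × 1.008 = 6.048
  O: 4 × 15.999 = 63.996
Sum: 1×79.904 + 9×12.011 + 1×35.450 + 6×1.008 + 4×15.999 = 293.497 → 293.50 g/mol.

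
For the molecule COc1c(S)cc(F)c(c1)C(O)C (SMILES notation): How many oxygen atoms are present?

2

Scan the SMILES for O atoms (remember two-letter symbols like Cl and Br are single atoms).
Oxygen count: 2.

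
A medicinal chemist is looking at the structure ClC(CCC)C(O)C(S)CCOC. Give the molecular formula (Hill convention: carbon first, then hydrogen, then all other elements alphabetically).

Walk through each heavy atom and fill implicit hydrogens from standard valence (C 4, N 3, O 2, S 2, halogen 1):
  atom 1: Cl (halogen, monovalent) → 0 H
  atom 2: C, bond orders sum to 3 (valence 4) → 1 H
  atom 3: C, bond orders sum to 2 (valence 4) → 2 H
  atom 4: C, bond orders sum to 2 (valence 4) → 2 H
  atom 5: C, bond orders sum to 1 (valence 4) → 3 H
  atom 6: C, bond orders sum to 3 (valence 4) → 1 H
  atom 7: O, bond orders sum to 1 (valence 2) → 1 H
  atom 8: C, bond orders sum to 3 (valence 4) → 1 H
  atom 9: S, bond orders sum to 1 (valence 2) → 1 H
  atom 10: C, bond orders sum to 2 (valence 4) → 2 H
  atom 11: C, bond orders sum to 2 (valence 4) → 2 H
  atom 12: O, bond orders sum to 2 (valence 2) → 0 H
  atom 13: C, bond orders sum to 1 (valence 4) → 3 H
Totals → C:9, H:19, Cl:1, O:2, S:1.

C9H19ClO2S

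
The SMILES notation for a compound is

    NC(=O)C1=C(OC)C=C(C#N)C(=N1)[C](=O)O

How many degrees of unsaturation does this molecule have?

Degree of unsaturation = (number of rings) + (number of π bonds).
Ring closures in the SMILES: 1.
π bonds: 5 double bonds (each 1 DoU), 1 triple bond (each 2 DoU) → 7 DoU from unsaturation.
Total DoU = 1 + 7 = 8.

8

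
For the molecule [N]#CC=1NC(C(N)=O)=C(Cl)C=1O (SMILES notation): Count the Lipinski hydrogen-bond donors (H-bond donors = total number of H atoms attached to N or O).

Donors: find every N or O and count the H atoms it carries.
  atom 1 (N): bond orders sum to 3 → 0 H
  atom 4 (N): bond orders sum to 2 → 1 H
  atom 7 (N): bond orders sum to 1 → 2 H
  atom 8 (O): bond orders sum to 2 → 0 H
  atom 12 (O): bond orders sum to 1 → 1 H
Lipinski HBD = 4.

4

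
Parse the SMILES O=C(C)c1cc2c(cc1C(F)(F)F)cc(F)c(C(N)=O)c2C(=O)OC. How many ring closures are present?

In SMILES, each pair of matching ring-closure digits denotes one ring-closing bond; the number of such bonds equals the number of independent rings.
Ring-closure bonds here: 2.

2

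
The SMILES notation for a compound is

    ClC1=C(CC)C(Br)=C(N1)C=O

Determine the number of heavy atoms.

11

Every atom symbol written in the SMILES (organic subset) is one heavy atom; implicit H are not written.
Heavy atoms by element → Br:1, C:7, Cl:1, N:1, O:1.
Total: 11.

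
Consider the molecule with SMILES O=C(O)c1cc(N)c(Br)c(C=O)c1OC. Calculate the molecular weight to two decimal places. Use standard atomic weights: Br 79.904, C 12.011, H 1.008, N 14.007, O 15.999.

First, the molecular formula is C9H8BrNO4 (counting implicit H from valence).
  Br: 1 × 79.904 = 79.904
  C: 9 × 12.011 = 108.099
  H: 8 × 1.008 = 8.064
  N: 1 × 14.007 = 14.007
  O: 4 × 15.999 = 63.996
Sum: 1×79.904 + 9×12.011 + 8×1.008 + 1×14.007 + 4×15.999 = 274.070 → 274.07 g/mol.

274.07 g/mol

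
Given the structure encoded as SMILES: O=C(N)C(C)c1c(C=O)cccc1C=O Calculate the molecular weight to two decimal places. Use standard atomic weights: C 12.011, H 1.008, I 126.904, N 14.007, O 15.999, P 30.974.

205.21 g/mol

First, the molecular formula is C11H11NO3 (counting implicit H from valence).
  C: 11 × 12.011 = 132.121
  H: 11 × 1.008 = 11.088
  N: 1 × 14.007 = 14.007
  O: 3 × 15.999 = 47.997
Sum: 11×12.011 + 11×1.008 + 1×14.007 + 3×15.999 = 205.213 → 205.21 g/mol.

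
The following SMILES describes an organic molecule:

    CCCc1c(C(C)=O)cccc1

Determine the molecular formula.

C11H14O

Walk through each heavy atom and fill implicit hydrogens from standard valence (C 4, N 3, O 2, S 2, halogen 1); for lowercase aromatic atoms, an aromatic c carries 1 H when it has two neighbours and 0 H with three, and aromatic n carries 0 H:
  atom 1: C, bond orders sum to 1 (valence 4) → 3 H
  atom 2: C, bond orders sum to 2 (valence 4) → 2 H
  atom 3: C, bond orders sum to 2 (valence 4) → 2 H
  atom 4: aromatic c, 3 neighbours → 0 H
  atom 5: aromatic c, 3 neighbours → 0 H
  atom 6: C, bond orders sum to 4 (valence 4) → 0 H
  atom 7: C, bond orders sum to 1 (valence 4) → 3 H
  atom 8: O, bond orders sum to 2 (valence 2) → 0 H
  atom 9: aromatic c, 2 neighbours → 1 H
  atom 10: aromatic c, 2 neighbours → 1 H
  atom 11: aromatic c, 2 neighbours → 1 H
  atom 12: aromatic c, 2 neighbours → 1 H
Totals → C:11, H:14, O:1.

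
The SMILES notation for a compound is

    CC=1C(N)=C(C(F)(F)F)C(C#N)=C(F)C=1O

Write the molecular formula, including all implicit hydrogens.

Walk through each heavy atom and fill implicit hydrogens from standard valence (C 4, N 3, O 2, S 2, halogen 1):
  atom 1: C, bond orders sum to 1 (valence 4) → 3 H
  atom 2: C, bond orders sum to 4 (valence 4) → 0 H
  atom 3: C, bond orders sum to 4 (valence 4) → 0 H
  atom 4: N, bond orders sum to 1 (valence 3) → 2 H
  atom 5: C, bond orders sum to 4 (valence 4) → 0 H
  atom 6: C, bond orders sum to 4 (valence 4) → 0 H
  atom 7: F (halogen, monovalent) → 0 H
  atom 8: F (halogen, monovalent) → 0 H
  atom 9: F (halogen, monovalent) → 0 H
  atom 10: C, bond orders sum to 4 (valence 4) → 0 H
  atom 11: C, bond orders sum to 4 (valence 4) → 0 H
  atom 12: N, bond orders sum to 3 (valence 3) → 0 H
  atom 13: C, bond orders sum to 4 (valence 4) → 0 H
  atom 14: F (halogen, monovalent) → 0 H
  atom 15: C, bond orders sum to 4 (valence 4) → 0 H
  atom 16: O, bond orders sum to 1 (valence 2) → 1 H
Totals → C:9, H:6, F:4, N:2, O:1.
In Hill order: C9H6F4N2O.

C9H6F4N2O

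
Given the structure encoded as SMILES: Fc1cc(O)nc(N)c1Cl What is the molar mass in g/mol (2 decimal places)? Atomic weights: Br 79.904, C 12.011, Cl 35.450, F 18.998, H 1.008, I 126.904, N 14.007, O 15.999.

162.55 g/mol

First, the molecular formula is C5H4ClFN2O (counting implicit H from valence).
  C: 5 × 12.011 = 60.055
  Cl: 1 × 35.450 = 35.450
  F: 1 × 18.998 = 18.998
  H: 4 × 1.008 = 4.032
  N: 2 × 14.007 = 28.014
  O: 1 × 15.999 = 15.999
Sum: 5×12.011 + 1×35.450 + 1×18.998 + 4×1.008 + 2×14.007 + 1×15.999 = 162.548 → 162.55 g/mol.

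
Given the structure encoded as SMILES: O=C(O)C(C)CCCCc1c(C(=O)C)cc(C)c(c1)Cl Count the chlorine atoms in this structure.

Scan the SMILES for Cl atoms (remember two-letter symbols like Cl and Br are single atoms).
Chlorine count: 1.

1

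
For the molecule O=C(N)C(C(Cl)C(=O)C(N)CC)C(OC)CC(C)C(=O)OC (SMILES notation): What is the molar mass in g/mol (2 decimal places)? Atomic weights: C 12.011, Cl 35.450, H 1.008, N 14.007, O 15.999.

336.81 g/mol

First, the molecular formula is C14H25ClN2O5 (counting implicit H from valence).
  C: 14 × 12.011 = 168.154
  Cl: 1 × 35.450 = 35.450
  H: 25 × 1.008 = 25.200
  N: 2 × 14.007 = 28.014
  O: 5 × 15.999 = 79.995
Sum: 14×12.011 + 1×35.450 + 25×1.008 + 2×14.007 + 5×15.999 = 336.813 → 336.81 g/mol.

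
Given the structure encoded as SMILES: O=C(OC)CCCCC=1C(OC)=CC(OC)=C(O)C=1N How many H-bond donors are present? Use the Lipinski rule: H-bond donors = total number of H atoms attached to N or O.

Donors: find every N or O and count the H atoms it carries.
  atom 1 (O): bond orders sum to 2 → 0 H
  atom 3 (O): bond orders sum to 2 → 0 H
  atom 11 (O): bond orders sum to 2 → 0 H
  atom 15 (O): bond orders sum to 2 → 0 H
  atom 18 (O): bond orders sum to 1 → 1 H
  atom 20 (N): bond orders sum to 1 → 2 H
Lipinski HBD = 3.

3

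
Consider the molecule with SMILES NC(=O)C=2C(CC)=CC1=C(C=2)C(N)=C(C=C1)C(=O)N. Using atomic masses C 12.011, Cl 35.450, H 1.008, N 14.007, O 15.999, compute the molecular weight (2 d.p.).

First, the molecular formula is C14H15N3O2 (counting implicit H from valence).
  C: 14 × 12.011 = 168.154
  H: 15 × 1.008 = 15.120
  N: 3 × 14.007 = 42.021
  O: 2 × 15.999 = 31.998
Sum: 14×12.011 + 15×1.008 + 3×14.007 + 2×15.999 = 257.293 → 257.29 g/mol.

257.29 g/mol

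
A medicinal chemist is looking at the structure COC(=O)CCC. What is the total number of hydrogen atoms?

10

Walk through each heavy atom and fill implicit hydrogens from standard valence (C 4, N 3, O 2, S 2, halogen 1):
  atom 1: C, bond orders sum to 1 (valence 4) → 3 H
  atom 2: O, bond orders sum to 2 (valence 2) → 0 H
  atom 3: C, bond orders sum to 4 (valence 4) → 0 H
  atom 4: O, bond orders sum to 2 (valence 2) → 0 H
  atom 5: C, bond orders sum to 2 (valence 4) → 2 H
  atom 6: C, bond orders sum to 2 (valence 4) → 2 H
  atom 7: C, bond orders sum to 1 (valence 4) → 3 H
Total hydrogens: 10.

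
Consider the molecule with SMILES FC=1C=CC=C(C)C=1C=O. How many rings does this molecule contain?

In SMILES, each pair of matching ring-closure digits denotes one ring-closing bond; the number of such bonds equals the number of independent rings.
Ring-closure bonds here: 1.

1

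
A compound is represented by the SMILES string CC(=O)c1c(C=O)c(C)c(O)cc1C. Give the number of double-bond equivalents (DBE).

Molecular formula: C11H12O3.
DoU = (2C + 2 + N − H − X) / 2, where X is the halogen count and O/S are ignored.
    = (2·11 + 2 + 0 − 12 − 0) / 2 = 12 / 2 = 6.

6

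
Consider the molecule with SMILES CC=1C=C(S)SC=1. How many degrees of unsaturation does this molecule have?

Degree of unsaturation = (number of rings) + (number of π bonds).
Ring closures in the SMILES: 1.
π bonds: 2 double bonds (each 1 DoU) → 2 DoU from unsaturation.
Total DoU = 1 + 2 = 3.

3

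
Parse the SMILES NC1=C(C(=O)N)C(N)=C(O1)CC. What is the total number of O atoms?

Scan the SMILES for O atoms (remember two-letter symbols like Cl and Br are single atoms).
Oxygen count: 2.

2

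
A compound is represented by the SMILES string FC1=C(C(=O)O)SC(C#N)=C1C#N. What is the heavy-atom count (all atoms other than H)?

Every atom symbol written in the SMILES (organic subset) is one heavy atom; implicit H are not written.
Heavy atoms by element → C:7, F:1, N:2, O:2, S:1.
Total: 13.

13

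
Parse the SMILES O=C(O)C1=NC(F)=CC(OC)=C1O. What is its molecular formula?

Walk through each heavy atom and fill implicit hydrogens from standard valence (C 4, N 3, O 2, S 2, halogen 1):
  atom 1: O, bond orders sum to 2 (valence 2) → 0 H
  atom 2: C, bond orders sum to 4 (valence 4) → 0 H
  atom 3: O, bond orders sum to 1 (valence 2) → 1 H
  atom 4: C, bond orders sum to 4 (valence 4) → 0 H
  atom 5: N, bond orders sum to 3 (valence 3) → 0 H
  atom 6: C, bond orders sum to 4 (valence 4) → 0 H
  atom 7: F (halogen, monovalent) → 0 H
  atom 8: C, bond orders sum to 3 (valence 4) → 1 H
  atom 9: C, bond orders sum to 4 (valence 4) → 0 H
  atom 10: O, bond orders sum to 2 (valence 2) → 0 H
  atom 11: C, bond orders sum to 1 (valence 4) → 3 H
  atom 12: C, bond orders sum to 4 (valence 4) → 0 H
  atom 13: O, bond orders sum to 1 (valence 2) → 1 H
Totals → C:7, H:6, F:1, N:1, O:4.

C7H6FNO4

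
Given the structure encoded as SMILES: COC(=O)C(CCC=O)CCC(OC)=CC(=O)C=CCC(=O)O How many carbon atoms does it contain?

Count every carbon token in the SMILES (each C, including those in ring-closure positions and inside branches).
Carbon count: 16.

16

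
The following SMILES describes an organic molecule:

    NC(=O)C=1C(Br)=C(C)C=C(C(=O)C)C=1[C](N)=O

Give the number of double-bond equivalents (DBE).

Degree of unsaturation = (number of rings) + (number of π bonds).
Ring closures in the SMILES: 1.
π bonds: 6 double bonds (each 1 DoU) → 6 DoU from unsaturation.
Total DoU = 1 + 6 = 7.

7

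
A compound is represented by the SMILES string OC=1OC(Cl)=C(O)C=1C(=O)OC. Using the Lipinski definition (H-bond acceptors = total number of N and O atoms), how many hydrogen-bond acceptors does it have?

N atoms: 0; O atoms: 5.
Lipinski HBA = 0 + 5 = 5.

5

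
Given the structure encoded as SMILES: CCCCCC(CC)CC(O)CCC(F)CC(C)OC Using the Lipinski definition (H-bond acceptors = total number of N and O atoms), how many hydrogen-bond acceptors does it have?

N atoms: 0; O atoms: 2.
Lipinski HBA = 0 + 2 = 2.

2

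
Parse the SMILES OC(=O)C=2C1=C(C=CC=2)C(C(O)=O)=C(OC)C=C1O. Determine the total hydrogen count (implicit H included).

Walk through each heavy atom and fill implicit hydrogens from standard valence (C 4, N 3, O 2, S 2, halogen 1):
  atom 1: O, bond orders sum to 1 (valence 2) → 1 H
  atom 2: C, bond orders sum to 4 (valence 4) → 0 H
  atom 3: O, bond orders sum to 2 (valence 2) → 0 H
  atom 4: C, bond orders sum to 4 (valence 4) → 0 H
  atom 5: C, bond orders sum to 4 (valence 4) → 0 H
  atom 6: C, bond orders sum to 4 (valence 4) → 0 H
  atom 7: C, bond orders sum to 3 (valence 4) → 1 H
  atom 8: C, bond orders sum to 3 (valence 4) → 1 H
  atom 9: C, bond orders sum to 3 (valence 4) → 1 H
  atom 10: C, bond orders sum to 4 (valence 4) → 0 H
  atom 11: C, bond orders sum to 4 (valence 4) → 0 H
  atom 12: O, bond orders sum to 1 (valence 2) → 1 H
  atom 13: O, bond orders sum to 2 (valence 2) → 0 H
  atom 14: C, bond orders sum to 4 (valence 4) → 0 H
  atom 15: O, bond orders sum to 2 (valence 2) → 0 H
  atom 16: C, bond orders sum to 1 (valence 4) → 3 H
  atom 17: C, bond orders sum to 3 (valence 4) → 1 H
  atom 18: C, bond orders sum to 4 (valence 4) → 0 H
  atom 19: O, bond orders sum to 1 (valence 2) → 1 H
Total hydrogens: 10.

10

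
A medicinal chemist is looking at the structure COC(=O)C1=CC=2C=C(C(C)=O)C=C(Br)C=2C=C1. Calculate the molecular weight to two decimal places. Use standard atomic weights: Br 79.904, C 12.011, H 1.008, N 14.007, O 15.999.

First, the molecular formula is C14H11BrO3 (counting implicit H from valence).
  Br: 1 × 79.904 = 79.904
  C: 14 × 12.011 = 168.154
  H: 11 × 1.008 = 11.088
  O: 3 × 15.999 = 47.997
Sum: 1×79.904 + 14×12.011 + 11×1.008 + 3×15.999 = 307.143 → 307.14 g/mol.

307.14 g/mol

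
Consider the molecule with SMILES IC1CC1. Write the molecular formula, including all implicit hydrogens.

C3H5I

Walk through each heavy atom and fill implicit hydrogens from standard valence (C 4, N 3, O 2, S 2, halogen 1):
  atom 1: I (halogen, monovalent) → 0 H
  atom 2: C, bond orders sum to 3 (valence 4) → 1 H
  atom 3: C, bond orders sum to 2 (valence 4) → 2 H
  atom 4: C, bond orders sum to 2 (valence 4) → 2 H
Totals → C:3, H:5, I:1.
In Hill order: C3H5I.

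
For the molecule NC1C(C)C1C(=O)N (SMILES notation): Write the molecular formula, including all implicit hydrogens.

C5H10N2O

Walk through each heavy atom and fill implicit hydrogens from standard valence (C 4, N 3, O 2, S 2, halogen 1):
  atom 1: N, bond orders sum to 1 (valence 3) → 2 H
  atom 2: C, bond orders sum to 3 (valence 4) → 1 H
  atom 3: C, bond orders sum to 3 (valence 4) → 1 H
  atom 4: C, bond orders sum to 1 (valence 4) → 3 H
  atom 5: C, bond orders sum to 3 (valence 4) → 1 H
  atom 6: C, bond orders sum to 4 (valence 4) → 0 H
  atom 7: O, bond orders sum to 2 (valence 2) → 0 H
  atom 8: N, bond orders sum to 1 (valence 3) → 2 H
Totals → C:5, H:10, N:2, O:1.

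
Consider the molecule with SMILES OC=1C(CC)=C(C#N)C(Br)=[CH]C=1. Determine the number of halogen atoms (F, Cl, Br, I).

Halogen atoms appear at heavy-atom position 10 (1×Br).
Other groups present: 1 hydroxyl, 1 nitrile.
Halogen count: 1.

1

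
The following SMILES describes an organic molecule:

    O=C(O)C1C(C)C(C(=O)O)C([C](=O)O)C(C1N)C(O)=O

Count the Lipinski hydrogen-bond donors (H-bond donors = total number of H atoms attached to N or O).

Donors: find every N or O and count the H atoms it carries.
  atom 1 (O): bond orders sum to 2 → 0 H
  atom 3 (O): bond orders sum to 1 → 1 H
  atom 9 (O): bond orders sum to 2 → 0 H
  atom 10 (O): bond orders sum to 1 → 1 H
  atom 13 (O): bond orders sum to 2 → 0 H
  atom 14 (O): bond orders sum to 1 → 1 H
  atom 17 (N): bond orders sum to 1 → 2 H
  atom 19 (O): bond orders sum to 1 → 1 H
  atom 20 (O): bond orders sum to 2 → 0 H
Lipinski HBD = 6.

6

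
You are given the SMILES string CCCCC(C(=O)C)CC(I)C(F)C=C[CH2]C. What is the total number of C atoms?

14

Count every carbon token in the SMILES (each C, including those in ring-closure positions and inside branches).
Carbon count: 14.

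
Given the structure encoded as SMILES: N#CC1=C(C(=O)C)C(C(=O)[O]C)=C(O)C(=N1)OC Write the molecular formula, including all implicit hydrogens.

Walk through each heavy atom and fill implicit hydrogens from standard valence (C 4, N 3, O 2, S 2, halogen 1):
  atom 1: N, bond orders sum to 3 (valence 3) → 0 H
  atom 2: C, bond orders sum to 4 (valence 4) → 0 H
  atom 3: C, bond orders sum to 4 (valence 4) → 0 H
  atom 4: C, bond orders sum to 4 (valence 4) → 0 H
  atom 5: C, bond orders sum to 4 (valence 4) → 0 H
  atom 6: O, bond orders sum to 2 (valence 2) → 0 H
  atom 7: C, bond orders sum to 1 (valence 4) → 3 H
  atom 8: C, bond orders sum to 4 (valence 4) → 0 H
  atom 9: C, bond orders sum to 4 (valence 4) → 0 H
  atom 10: O, bond orders sum to 2 (valence 2) → 0 H
  atom 11: O with explicit H count 0
  atom 12: C, bond orders sum to 1 (valence 4) → 3 H
  atom 13: C, bond orders sum to 4 (valence 4) → 0 H
  atom 14: O, bond orders sum to 1 (valence 2) → 1 H
  atom 15: C, bond orders sum to 4 (valence 4) → 0 H
  atom 16: N, bond orders sum to 3 (valence 3) → 0 H
  atom 17: O, bond orders sum to 2 (valence 2) → 0 H
  atom 18: C, bond orders sum to 1 (valence 4) → 3 H
Totals → C:11, H:10, N:2, O:5.
In Hill order: C11H10N2O5.

C11H10N2O5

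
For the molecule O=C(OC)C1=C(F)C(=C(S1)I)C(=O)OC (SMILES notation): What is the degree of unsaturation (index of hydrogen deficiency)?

5

Degree of unsaturation = (number of rings) + (number of π bonds).
Ring closures in the SMILES: 1.
π bonds: 4 double bonds (each 1 DoU) → 4 DoU from unsaturation.
Total DoU = 1 + 4 = 5.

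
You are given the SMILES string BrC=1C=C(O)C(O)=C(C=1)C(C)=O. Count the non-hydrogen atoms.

12

Every atom symbol written in the SMILES (organic subset) is one heavy atom; implicit H are not written.
Heavy atoms by element → Br:1, C:8, O:3.
Total: 12.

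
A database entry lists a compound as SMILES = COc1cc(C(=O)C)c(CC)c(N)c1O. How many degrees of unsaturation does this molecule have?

Molecular formula: C11H15NO3.
DoU = (2C + 2 + N − H − X) / 2, where X is the halogen count and O/S are ignored.
    = (2·11 + 2 + 1 − 15 − 0) / 2 = 10 / 2 = 5.

5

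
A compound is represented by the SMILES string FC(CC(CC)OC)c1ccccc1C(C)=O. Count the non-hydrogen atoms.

17

Every atom symbol written in the SMILES (organic subset) is one heavy atom; implicit H are not written.
Heavy atoms by element → C:14, F:1, O:2.
Total: 17.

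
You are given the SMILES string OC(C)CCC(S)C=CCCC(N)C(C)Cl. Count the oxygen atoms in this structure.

Scan the SMILES for O atoms (remember two-letter symbols like Cl and Br are single atoms).
Oxygen count: 1.

1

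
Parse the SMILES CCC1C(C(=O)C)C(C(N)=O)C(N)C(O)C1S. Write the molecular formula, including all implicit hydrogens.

Walk through each heavy atom and fill implicit hydrogens from standard valence (C 4, N 3, O 2, S 2, halogen 1):
  atom 1: C, bond orders sum to 1 (valence 4) → 3 H
  atom 2: C, bond orders sum to 2 (valence 4) → 2 H
  atom 3: C, bond orders sum to 3 (valence 4) → 1 H
  atom 4: C, bond orders sum to 3 (valence 4) → 1 H
  atom 5: C, bond orders sum to 4 (valence 4) → 0 H
  atom 6: O, bond orders sum to 2 (valence 2) → 0 H
  atom 7: C, bond orders sum to 1 (valence 4) → 3 H
  atom 8: C, bond orders sum to 3 (valence 4) → 1 H
  atom 9: C, bond orders sum to 4 (valence 4) → 0 H
  atom 10: N, bond orders sum to 1 (valence 3) → 2 H
  atom 11: O, bond orders sum to 2 (valence 2) → 0 H
  atom 12: C, bond orders sum to 3 (valence 4) → 1 H
  atom 13: N, bond orders sum to 1 (valence 3) → 2 H
  atom 14: C, bond orders sum to 3 (valence 4) → 1 H
  atom 15: O, bond orders sum to 1 (valence 2) → 1 H
  atom 16: C, bond orders sum to 3 (valence 4) → 1 H
  atom 17: S, bond orders sum to 1 (valence 2) → 1 H
Totals → C:11, H:20, N:2, O:3, S:1.
In Hill order: C11H20N2O3S.

C11H20N2O3S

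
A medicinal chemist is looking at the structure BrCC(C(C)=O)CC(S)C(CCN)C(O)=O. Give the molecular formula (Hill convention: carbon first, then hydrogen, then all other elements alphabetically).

C10H18BrNO3S

Walk through each heavy atom and fill implicit hydrogens from standard valence (C 4, N 3, O 2, S 2, halogen 1):
  atom 1: Br (halogen, monovalent) → 0 H
  atom 2: C, bond orders sum to 2 (valence 4) → 2 H
  atom 3: C, bond orders sum to 3 (valence 4) → 1 H
  atom 4: C, bond orders sum to 4 (valence 4) → 0 H
  atom 5: C, bond orders sum to 1 (valence 4) → 3 H
  atom 6: O, bond orders sum to 2 (valence 2) → 0 H
  atom 7: C, bond orders sum to 2 (valence 4) → 2 H
  atom 8: C, bond orders sum to 3 (valence 4) → 1 H
  atom 9: S, bond orders sum to 1 (valence 2) → 1 H
  atom 10: C, bond orders sum to 3 (valence 4) → 1 H
  atom 11: C, bond orders sum to 2 (valence 4) → 2 H
  atom 12: C, bond orders sum to 2 (valence 4) → 2 H
  atom 13: N, bond orders sum to 1 (valence 3) → 2 H
  atom 14: C, bond orders sum to 4 (valence 4) → 0 H
  atom 15: O, bond orders sum to 1 (valence 2) → 1 H
  atom 16: O, bond orders sum to 2 (valence 2) → 0 H
Totals → C:10, H:18, Br:1, N:1, O:3, S:1.
In Hill order: C10H18BrNO3S.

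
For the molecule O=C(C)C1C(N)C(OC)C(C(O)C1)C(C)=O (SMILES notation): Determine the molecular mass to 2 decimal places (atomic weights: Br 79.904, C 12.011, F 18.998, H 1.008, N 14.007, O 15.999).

229.28 g/mol

First, the molecular formula is C11H19NO4 (counting implicit H from valence).
  C: 11 × 12.011 = 132.121
  H: 19 × 1.008 = 19.152
  N: 1 × 14.007 = 14.007
  O: 4 × 15.999 = 63.996
Sum: 11×12.011 + 19×1.008 + 1×14.007 + 4×15.999 = 229.276 → 229.28 g/mol.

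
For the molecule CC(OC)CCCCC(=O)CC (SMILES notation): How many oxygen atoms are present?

Scan the SMILES for O atoms (remember two-letter symbols like Cl and Br are single atoms).
Oxygen count: 2.

2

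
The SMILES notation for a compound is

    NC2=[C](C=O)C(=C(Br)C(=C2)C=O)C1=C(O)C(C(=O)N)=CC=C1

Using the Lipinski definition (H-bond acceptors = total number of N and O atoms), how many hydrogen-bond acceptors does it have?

N atoms: 2; O atoms: 4.
Lipinski HBA = 2 + 4 = 6.

6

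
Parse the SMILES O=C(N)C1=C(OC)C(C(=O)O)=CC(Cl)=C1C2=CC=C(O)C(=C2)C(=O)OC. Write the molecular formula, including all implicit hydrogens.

Walk through each heavy atom and fill implicit hydrogens from standard valence (C 4, N 3, O 2, S 2, halogen 1):
  atom 1: O, bond orders sum to 2 (valence 2) → 0 H
  atom 2: C, bond orders sum to 4 (valence 4) → 0 H
  atom 3: N, bond orders sum to 1 (valence 3) → 2 H
  atom 4: C, bond orders sum to 4 (valence 4) → 0 H
  atom 5: C, bond orders sum to 4 (valence 4) → 0 H
  atom 6: O, bond orders sum to 2 (valence 2) → 0 H
  atom 7: C, bond orders sum to 1 (valence 4) → 3 H
  atom 8: C, bond orders sum to 4 (valence 4) → 0 H
  atom 9: C, bond orders sum to 4 (valence 4) → 0 H
  atom 10: O, bond orders sum to 2 (valence 2) → 0 H
  atom 11: O, bond orders sum to 1 (valence 2) → 1 H
  atom 12: C, bond orders sum to 3 (valence 4) → 1 H
  atom 13: C, bond orders sum to 4 (valence 4) → 0 H
  atom 14: Cl (halogen, monovalent) → 0 H
  atom 15: C, bond orders sum to 4 (valence 4) → 0 H
  atom 16: C, bond orders sum to 4 (valence 4) → 0 H
  atom 17: C, bond orders sum to 3 (valence 4) → 1 H
  atom 18: C, bond orders sum to 3 (valence 4) → 1 H
  atom 19: C, bond orders sum to 4 (valence 4) → 0 H
  atom 20: O, bond orders sum to 1 (valence 2) → 1 H
  atom 21: C, bond orders sum to 4 (valence 4) → 0 H
  atom 22: C, bond orders sum to 3 (valence 4) → 1 H
  atom 23: C, bond orders sum to 4 (valence 4) → 0 H
  atom 24: O, bond orders sum to 2 (valence 2) → 0 H
  atom 25: O, bond orders sum to 2 (valence 2) → 0 H
  atom 26: C, bond orders sum to 1 (valence 4) → 3 H
Totals → C:17, H:14, Cl:1, N:1, O:7.
In Hill order: C17H14ClNO7.

C17H14ClNO7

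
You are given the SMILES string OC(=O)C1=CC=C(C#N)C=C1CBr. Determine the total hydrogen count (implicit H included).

Walk through each heavy atom and fill implicit hydrogens from standard valence (C 4, N 3, O 2, S 2, halogen 1):
  atom 1: O, bond orders sum to 1 (valence 2) → 1 H
  atom 2: C, bond orders sum to 4 (valence 4) → 0 H
  atom 3: O, bond orders sum to 2 (valence 2) → 0 H
  atom 4: C, bond orders sum to 4 (valence 4) → 0 H
  atom 5: C, bond orders sum to 3 (valence 4) → 1 H
  atom 6: C, bond orders sum to 3 (valence 4) → 1 H
  atom 7: C, bond orders sum to 4 (valence 4) → 0 H
  atom 8: C, bond orders sum to 4 (valence 4) → 0 H
  atom 9: N, bond orders sum to 3 (valence 3) → 0 H
  atom 10: C, bond orders sum to 3 (valence 4) → 1 H
  atom 11: C, bond orders sum to 4 (valence 4) → 0 H
  atom 12: C, bond orders sum to 2 (valence 4) → 2 H
  atom 13: Br (halogen, monovalent) → 0 H
Total hydrogens: 6.

6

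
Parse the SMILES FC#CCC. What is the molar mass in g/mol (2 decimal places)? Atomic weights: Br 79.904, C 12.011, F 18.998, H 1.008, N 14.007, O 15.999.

72.08 g/mol

First, the molecular formula is C4H5F (counting implicit H from valence).
  C: 4 × 12.011 = 48.044
  F: 1 × 18.998 = 18.998
  H: 5 × 1.008 = 5.040
Sum: 4×12.011 + 1×18.998 + 5×1.008 = 72.082 → 72.08 g/mol.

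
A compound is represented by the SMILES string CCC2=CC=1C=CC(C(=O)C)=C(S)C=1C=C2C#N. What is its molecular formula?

Walk through each heavy atom and fill implicit hydrogens from standard valence (C 4, N 3, O 2, S 2, halogen 1):
  atom 1: C, bond orders sum to 1 (valence 4) → 3 H
  atom 2: C, bond orders sum to 2 (valence 4) → 2 H
  atom 3: C, bond orders sum to 4 (valence 4) → 0 H
  atom 4: C, bond orders sum to 3 (valence 4) → 1 H
  atom 5: C, bond orders sum to 4 (valence 4) → 0 H
  atom 6: C, bond orders sum to 3 (valence 4) → 1 H
  atom 7: C, bond orders sum to 3 (valence 4) → 1 H
  atom 8: C, bond orders sum to 4 (valence 4) → 0 H
  atom 9: C, bond orders sum to 4 (valence 4) → 0 H
  atom 10: O, bond orders sum to 2 (valence 2) → 0 H
  atom 11: C, bond orders sum to 1 (valence 4) → 3 H
  atom 12: C, bond orders sum to 4 (valence 4) → 0 H
  atom 13: S, bond orders sum to 1 (valence 2) → 1 H
  atom 14: C, bond orders sum to 4 (valence 4) → 0 H
  atom 15: C, bond orders sum to 3 (valence 4) → 1 H
  atom 16: C, bond orders sum to 4 (valence 4) → 0 H
  atom 17: C, bond orders sum to 4 (valence 4) → 0 H
  atom 18: N, bond orders sum to 3 (valence 3) → 0 H
Totals → C:15, H:13, N:1, O:1, S:1.

C15H13NOS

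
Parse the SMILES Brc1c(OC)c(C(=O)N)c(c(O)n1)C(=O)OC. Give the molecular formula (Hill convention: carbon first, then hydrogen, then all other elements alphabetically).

C9H9BrN2O5

Walk through each heavy atom and fill implicit hydrogens from standard valence (C 4, N 3, O 2, S 2, halogen 1); for lowercase aromatic atoms, an aromatic c carries 1 H when it has two neighbours and 0 H with three, and aromatic n carries 0 H:
  atom 1: Br (halogen, monovalent) → 0 H
  atom 2: aromatic c, 3 neighbours → 0 H
  atom 3: aromatic c, 3 neighbours → 0 H
  atom 4: O, bond orders sum to 2 (valence 2) → 0 H
  atom 5: C, bond orders sum to 1 (valence 4) → 3 H
  atom 6: aromatic c, 3 neighbours → 0 H
  atom 7: C, bond orders sum to 4 (valence 4) → 0 H
  atom 8: O, bond orders sum to 2 (valence 2) → 0 H
  atom 9: N, bond orders sum to 1 (valence 3) → 2 H
  atom 10: aromatic c, 3 neighbours → 0 H
  atom 11: aromatic c, 3 neighbours → 0 H
  atom 12: O, bond orders sum to 1 (valence 2) → 1 H
  atom 13: aromatic n, 2 neighbours → 0 H
  atom 14: C, bond orders sum to 4 (valence 4) → 0 H
  atom 15: O, bond orders sum to 2 (valence 2) → 0 H
  atom 16: O, bond orders sum to 2 (valence 2) → 0 H
  atom 17: C, bond orders sum to 1 (valence 4) → 3 H
Totals → C:9, H:9, Br:1, N:2, O:5.
In Hill order: C9H9BrN2O5.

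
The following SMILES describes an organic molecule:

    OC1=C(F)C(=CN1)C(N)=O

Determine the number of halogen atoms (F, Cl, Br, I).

Halogen atoms appear at heavy-atom position 4 (1×F).
Other groups present: 1 amide, 1 hydroxyl.
Halogen count: 1.

1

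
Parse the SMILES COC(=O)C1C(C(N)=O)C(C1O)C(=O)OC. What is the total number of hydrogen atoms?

13

Walk through each heavy atom and fill implicit hydrogens from standard valence (C 4, N 3, O 2, S 2, halogen 1):
  atom 1: C, bond orders sum to 1 (valence 4) → 3 H
  atom 2: O, bond orders sum to 2 (valence 2) → 0 H
  atom 3: C, bond orders sum to 4 (valence 4) → 0 H
  atom 4: O, bond orders sum to 2 (valence 2) → 0 H
  atom 5: C, bond orders sum to 3 (valence 4) → 1 H
  atom 6: C, bond orders sum to 3 (valence 4) → 1 H
  atom 7: C, bond orders sum to 4 (valence 4) → 0 H
  atom 8: N, bond orders sum to 1 (valence 3) → 2 H
  atom 9: O, bond orders sum to 2 (valence 2) → 0 H
  atom 10: C, bond orders sum to 3 (valence 4) → 1 H
  atom 11: C, bond orders sum to 3 (valence 4) → 1 H
  atom 12: O, bond orders sum to 1 (valence 2) → 1 H
  atom 13: C, bond orders sum to 4 (valence 4) → 0 H
  atom 14: O, bond orders sum to 2 (valence 2) → 0 H
  atom 15: O, bond orders sum to 2 (valence 2) → 0 H
  atom 16: C, bond orders sum to 1 (valence 4) → 3 H
Total hydrogens: 13.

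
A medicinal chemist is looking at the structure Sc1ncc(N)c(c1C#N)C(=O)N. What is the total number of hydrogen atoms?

6

Walk through each heavy atom and fill implicit hydrogens from standard valence (C 4, N 3, O 2, S 2, halogen 1); for lowercase aromatic atoms, an aromatic c carries 1 H when it has two neighbours and 0 H with three, and aromatic n carries 0 H:
  atom 1: S, bond orders sum to 1 (valence 2) → 1 H
  atom 2: aromatic c, 3 neighbours → 0 H
  atom 3: aromatic n, 2 neighbours → 0 H
  atom 4: aromatic c, 2 neighbours → 1 H
  atom 5: aromatic c, 3 neighbours → 0 H
  atom 6: N, bond orders sum to 1 (valence 3) → 2 H
  atom 7: aromatic c, 3 neighbours → 0 H
  atom 8: aromatic c, 3 neighbours → 0 H
  atom 9: C, bond orders sum to 4 (valence 4) → 0 H
  atom 10: N, bond orders sum to 3 (valence 3) → 0 H
  atom 11: C, bond orders sum to 4 (valence 4) → 0 H
  atom 12: O, bond orders sum to 2 (valence 2) → 0 H
  atom 13: N, bond orders sum to 1 (valence 3) → 2 H
Total hydrogens: 6.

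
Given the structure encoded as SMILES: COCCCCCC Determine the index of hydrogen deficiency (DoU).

0

Molecular formula: C7H16O.
DoU = (2C + 2 + N − H − X) / 2, where X is the halogen count and O/S are ignored.
    = (2·7 + 2 + 0 − 16 − 0) / 2 = 0 / 2 = 0.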